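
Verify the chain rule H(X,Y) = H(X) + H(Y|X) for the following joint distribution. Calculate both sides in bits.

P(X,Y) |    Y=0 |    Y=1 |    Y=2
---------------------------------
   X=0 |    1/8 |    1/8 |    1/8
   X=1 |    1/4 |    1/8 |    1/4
H(X,Y) = 2.5000, H(X) = 0.9544, H(Y|X) = 1.5456 (all in bits)

Chain rule: H(X,Y) = H(X) + H(Y|X)

Left side — joint entropy directly:
H(X,Y) = -Σ p(x,y) log p(x,y) = 2.5000 bits

Right side — compute H(Y|X) from the conditional distributions:
P(X) = (3/8, 5/8), so H(X) = 0.9544 bits
H(Y|X) = Σ_x P(X=x) · H(Y|X=x):
  P(Y|X=0) = (1/3, 1/3, 1/3), H(Y|X=0) = 1.5850, weight P(X=0) = 3/8
  P(Y|X=1) = (2/5, 1/5, 2/5), H(Y|X=1) = 1.5219, weight P(X=1) = 5/8
H(Y|X) = 1.5456 bits

H(X) + H(Y|X) = 0.9544 + 1.5456 = 2.5000 bits

Both sides equal 2.5000 bits. ✓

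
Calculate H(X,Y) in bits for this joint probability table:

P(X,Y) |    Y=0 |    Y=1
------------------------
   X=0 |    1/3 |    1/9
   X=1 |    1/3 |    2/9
1.8911 bits

Joint entropy is H(X,Y) = -Σ_{x,y} p(x,y) log p(x,y).

Summing over all non-zero entries:
H(X,Y) = -[1/3·log_2(1/3) + 1/9·log_2(1/9) + 1/3·log_2(1/3) + 2/9·log_2(2/9)]
H(X,Y) = 1.8911 bits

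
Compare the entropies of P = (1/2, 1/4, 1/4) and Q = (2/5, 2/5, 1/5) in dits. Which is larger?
Q

Computing entropies in dits:
H(P) = 0.4515
H(Q) = 0.4581

Distribution Q has higher entropy.

Intuition: The distribution closer to uniform (more spread out) has higher entropy.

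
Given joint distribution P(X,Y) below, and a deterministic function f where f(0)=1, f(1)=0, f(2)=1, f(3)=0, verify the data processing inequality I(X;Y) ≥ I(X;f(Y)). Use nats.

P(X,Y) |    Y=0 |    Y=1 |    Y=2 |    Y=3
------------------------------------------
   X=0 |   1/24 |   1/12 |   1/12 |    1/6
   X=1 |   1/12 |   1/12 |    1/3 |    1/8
I(X;Y) = 0.0588, I(X;f(Y)) = 0.0532, inequality holds: 0.0588 ≥ 0.0532

Data Processing Inequality: For any Markov chain X → Y → Z, we have I(X;Y) ≥ I(X;Z).

Here Z = f(Y) is a deterministic function of Y, forming X → Y → Z.

Original I(X;Y) = 0.0588 nats

After applying f:
P(X,Z) where Z=f(Y):
- P(X,Z=0) = P(X,Y=1) + P(X,Y=3)
- P(X,Z=1) = P(X,Y=0) + P(X,Y=2)

I(X;Z) = I(X;f(Y)) = 0.0532 nats

Verification: 0.0588 ≥ 0.0532 ✓

Information cannot be created by processing; the function f can only lose information about X.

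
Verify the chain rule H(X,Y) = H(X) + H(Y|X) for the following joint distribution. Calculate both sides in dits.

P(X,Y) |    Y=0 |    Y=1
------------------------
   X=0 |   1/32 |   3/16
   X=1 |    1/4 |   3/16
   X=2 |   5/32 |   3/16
H(X,Y) = 0.7325, H(X) = 0.4609, H(Y|X) = 0.2716 (all in dits)

Chain rule: H(X,Y) = H(X) + H(Y|X)

Left side — joint entropy directly:
H(X,Y) = -Σ p(x,y) log p(x,y) = 0.7325 dits

Right side — compute H(Y|X) from the conditional distributions:
P(X) = (7/32, 7/16, 11/32), so H(X) = 0.4609 dits
H(Y|X) = Σ_x P(X=x) · H(Y|X=x):
  P(Y|X=0) = (1/7, 6/7), H(Y|X=0) = 0.1781, weight P(X=0) = 7/32
  P(Y|X=1) = (4/7, 3/7), H(Y|X=1) = 0.2966, weight P(X=1) = 7/16
  P(Y|X=2) = (5/11, 6/11), H(Y|X=2) = 0.2992, weight P(X=2) = 11/32
H(Y|X) = 0.2716 dits

H(X) + H(Y|X) = 0.4609 + 0.2716 = 0.7325 dits

Both sides equal 0.7325 dits. ✓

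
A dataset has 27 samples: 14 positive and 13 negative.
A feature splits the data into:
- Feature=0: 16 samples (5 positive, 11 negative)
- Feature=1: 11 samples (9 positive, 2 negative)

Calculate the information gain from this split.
0.1893 bits

Information Gain = H(Y) - H(Y|Feature)

Before split:
P(positive) = 14/27 = 0.5185
H(Y) = 0.9990 bits

After split:
Feature=0: H = 0.8960 bits (weight = 16/27)
Feature=1: H = 0.6840 bits (weight = 11/27)
H(Y|Feature) = (16/27)×0.8960 + (11/27)×0.6840 = 0.8097 bits

Information Gain = 0.9990 - 0.8097 = 0.1893 bits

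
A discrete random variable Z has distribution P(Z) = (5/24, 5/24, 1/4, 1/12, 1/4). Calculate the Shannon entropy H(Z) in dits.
0.6748 dits

Shannon entropy is H(X) = -Σ p(x) log p(x).

For P = (5/24, 5/24, 1/4, 1/12, 1/4):
H = -5/24 × log_10(5/24) -5/24 × log_10(5/24) -1/4 × log_10(1/4) -1/12 × log_10(1/12) -1/4 × log_10(1/4)
H = 0.6748 dits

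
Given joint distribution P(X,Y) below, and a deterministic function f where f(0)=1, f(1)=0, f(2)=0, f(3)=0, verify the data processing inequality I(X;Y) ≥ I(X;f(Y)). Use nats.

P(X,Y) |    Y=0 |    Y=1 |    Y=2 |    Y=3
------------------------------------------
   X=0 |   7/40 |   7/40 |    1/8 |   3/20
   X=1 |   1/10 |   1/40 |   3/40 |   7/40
I(X;Y) = 0.0493, I(X;f(Y)) = 0.0001, inequality holds: 0.0493 ≥ 0.0001

Data Processing Inequality: For any Markov chain X → Y → Z, we have I(X;Y) ≥ I(X;Z).

Here Z = f(Y) is a deterministic function of Y, forming X → Y → Z.

Original I(X;Y) = 0.0493 nats

After applying f:
P(X,Z) where Z=f(Y):
- P(X,Z=0) = P(X,Y=1) + P(X,Y=2) + P(X,Y=3)
- P(X,Z=1) = P(X,Y=0)

I(X;Z) = I(X;f(Y)) = 0.0001 nats

Verification: 0.0493 ≥ 0.0001 ✓

Information cannot be created by processing; the function f can only lose information about X.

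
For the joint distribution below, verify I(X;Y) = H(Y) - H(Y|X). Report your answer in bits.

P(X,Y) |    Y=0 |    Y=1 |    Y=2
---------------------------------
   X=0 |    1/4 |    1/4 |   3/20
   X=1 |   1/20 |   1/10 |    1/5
I(X;Y) = 0.0921 bits

Mutual information has multiple equivalent forms:
- I(X;Y) = H(X) - H(X|Y)
- I(X;Y) = H(Y) - H(Y|X)
- I(X;Y) = H(X) + H(Y) - H(X,Y)

Computing all quantities:
H(X) = 0.9341, H(Y) = 1.5813, H(X,Y) = 2.4232
H(X|Y) = 0.8419, H(Y|X) = 1.4892

Verification:
H(X) - H(X|Y) = 0.9341 - 0.8419 = 0.0921
H(Y) - H(Y|X) = 1.5813 - 1.4892 = 0.0921
H(X) + H(Y) - H(X,Y) = 0.9341 + 1.5813 - 2.4232 = 0.0921

All forms give I(X;Y) = 0.0921 bits. ✓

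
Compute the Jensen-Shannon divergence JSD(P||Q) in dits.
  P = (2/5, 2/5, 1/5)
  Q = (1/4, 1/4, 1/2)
0.0220 dits

Jensen-Shannon divergence is:
JSD(P||Q) = 0.5 × D_KL(P||M) + 0.5 × D_KL(Q||M)
where M = 0.5 × (P + Q) is the mixture distribution.

M = 0.5 × (2/5, 2/5, 1/5) + 0.5 × (1/4, 1/4, 1/2) = (13/40, 13/40, 7/20)

D_KL(P||M) = 0.0235 dits
D_KL(Q||M) = 0.0205 dits

JSD(P||Q) = 0.5 × 0.0235 + 0.5 × 0.0205 = 0.0220 dits

Unlike KL divergence, JSD is symmetric and bounded: 0 ≤ JSD ≤ log(2).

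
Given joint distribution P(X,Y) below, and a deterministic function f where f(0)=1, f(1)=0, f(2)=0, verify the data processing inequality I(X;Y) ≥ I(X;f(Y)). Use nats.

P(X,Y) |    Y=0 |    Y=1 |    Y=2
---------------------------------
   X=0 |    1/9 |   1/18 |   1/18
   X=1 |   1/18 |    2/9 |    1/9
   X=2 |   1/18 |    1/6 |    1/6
I(X;Y) = 0.0676, I(X;f(Y)) = 0.0567, inequality holds: 0.0676 ≥ 0.0567

Data Processing Inequality: For any Markov chain X → Y → Z, we have I(X;Y) ≥ I(X;Z).

Here Z = f(Y) is a deterministic function of Y, forming X → Y → Z.

Original I(X;Y) = 0.0676 nats

After applying f:
P(X,Z) where Z=f(Y):
- P(X,Z=0) = P(X,Y=1) + P(X,Y=2)
- P(X,Z=1) = P(X,Y=0)

I(X;Z) = I(X;f(Y)) = 0.0567 nats

Verification: 0.0676 ≥ 0.0567 ✓

Information cannot be created by processing; the function f can only lose information about X.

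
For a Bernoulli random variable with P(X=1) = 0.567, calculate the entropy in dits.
0.2971 dits

The binary entropy function is:
H(p) = -p log(p) - (1-p) log(1-p)

H(0.567) = -0.567 × log_10(0.567) - 0.433 × log_10(0.433)
H(0.567) = 0.2971 dits

Note: Binary entropy is maximized at p=0.5 (H=1 bit) and minimized at p=0 or p=1 (H=0).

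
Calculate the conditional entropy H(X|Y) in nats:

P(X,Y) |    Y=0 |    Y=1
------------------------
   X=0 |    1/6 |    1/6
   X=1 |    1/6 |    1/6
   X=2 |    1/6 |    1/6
1.0986 nats

Using the chain rule: H(X|Y) = H(X,Y) - H(Y)

First, compute H(X,Y) = 1.7918 nats

Marginal P(Y) = (1/2, 1/2)
H(Y) = 0.6931 nats

H(X|Y) = H(X,Y) - H(Y) = 1.7918 - 0.6931 = 1.0986 nats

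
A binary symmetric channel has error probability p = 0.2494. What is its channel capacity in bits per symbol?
0.1897 bits

For a binary symmetric channel (BSC) with error probability p:
Capacity C = 1 - H(p) bits per symbol

where H(p) = -p log₂(p) - (1-p) log₂(1-p) is the binary entropy function.

H(0.2494) = 0.8103 bits
C = 1 - 0.8103 = 0.1897 bits per symbol

This means we can reliably transmit up to 0.1897 bits of information per channel use.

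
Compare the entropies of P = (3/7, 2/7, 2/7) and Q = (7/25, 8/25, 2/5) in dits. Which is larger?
Q

Computing entropies in dits:
H(P) = 0.4686
H(Q) = 0.4723

Distribution Q has higher entropy.

Intuition: The distribution closer to uniform (more spread out) has higher entropy.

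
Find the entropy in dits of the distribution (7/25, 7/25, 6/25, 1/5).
0.5981 dits

Shannon entropy is H(X) = -Σ p(x) log p(x).

For P = (7/25, 7/25, 6/25, 1/5):
H = -7/25 × log_10(7/25) -7/25 × log_10(7/25) -6/25 × log_10(6/25) -1/5 × log_10(1/5)
H = 0.5981 dits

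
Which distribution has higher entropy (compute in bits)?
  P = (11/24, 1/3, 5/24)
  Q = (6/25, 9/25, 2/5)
Q

Computing entropies in bits:
H(P) = 1.5157
H(Q) = 1.5535

Distribution Q has higher entropy.

Intuition: The distribution closer to uniform (more spread out) has higher entropy.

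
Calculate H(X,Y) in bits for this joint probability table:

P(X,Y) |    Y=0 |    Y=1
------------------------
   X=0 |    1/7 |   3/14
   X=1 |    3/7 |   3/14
1.8774 bits

Joint entropy is H(X,Y) = -Σ_{x,y} p(x,y) log p(x,y).

Summing over all non-zero entries:
H(X,Y) = -[1/7·log_2(1/7) + 3/14·log_2(3/14) + 3/7·log_2(3/7) + 3/14·log_2(3/14)]
H(X,Y) = 1.8774 bits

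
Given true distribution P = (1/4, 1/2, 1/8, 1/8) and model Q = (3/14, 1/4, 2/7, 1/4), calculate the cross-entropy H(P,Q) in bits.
2.0315 bits

Cross-entropy: H(P,Q) = -Σ p(x) log q(x)

Alternatively: H(P,Q) = H(P) + D_KL(P||Q)
H(P) = 1.7500 bits
D_KL(P||Q) = 0.2815 bits

H(P,Q) = 1.7500 + 0.2815 = 2.0315 bits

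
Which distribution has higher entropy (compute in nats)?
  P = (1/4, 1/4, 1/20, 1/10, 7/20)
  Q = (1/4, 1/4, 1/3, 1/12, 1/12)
Q

Computing entropies in nats:
H(P) = 1.4406
H(Q) = 1.4735

Distribution Q has higher entropy.

Intuition: The distribution closer to uniform (more spread out) has higher entropy.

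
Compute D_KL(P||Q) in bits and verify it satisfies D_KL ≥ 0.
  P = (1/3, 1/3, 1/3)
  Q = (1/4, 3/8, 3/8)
0.0251 bits

KL divergence satisfies the Gibbs inequality: D_KL(P||Q) ≥ 0 for all distributions P, Q.

D_KL(P||Q) = Σ p(x) log(p(x)/q(x))
Term by term:
  x=0: 1/3 × log_2[(1/3)/(1/4)] = 0.1383
  x=1: 1/3 × log_2[(1/3)/(3/8)] = -0.0566
  x=2: 1/3 × log_2[(1/3)/(3/8)] = -0.0566
D_KL(P||Q) = 0.0251 bits

D_KL(P||Q) = 0.0251 ≥ 0 ✓

This non-negativity is a fundamental property: relative entropy cannot be negative because it measures how different Q is from P.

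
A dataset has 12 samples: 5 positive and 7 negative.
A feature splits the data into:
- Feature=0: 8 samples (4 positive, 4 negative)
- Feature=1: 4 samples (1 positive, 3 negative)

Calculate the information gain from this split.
0.0428 bits

Information Gain = H(Y) - H(Y|Feature)

Before split:
P(positive) = 5/12 = 0.4167
H(Y) = 0.9799 bits

After split:
Feature=0: H = 1.0000 bits (weight = 8/12)
Feature=1: H = 0.8113 bits (weight = 4/12)
H(Y|Feature) = (8/12)×1.0000 + (4/12)×0.8113 = 0.9371 bits

Information Gain = 0.9799 - 0.9371 = 0.0428 bits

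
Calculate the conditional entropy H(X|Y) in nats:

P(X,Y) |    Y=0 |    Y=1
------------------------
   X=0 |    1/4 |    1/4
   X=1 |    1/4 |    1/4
0.6931 nats

Using the chain rule: H(X|Y) = H(X,Y) - H(Y)

First, compute H(X,Y) = 1.3863 nats

Marginal P(Y) = (1/2, 1/2)
H(Y) = 0.6931 nats

H(X|Y) = H(X,Y) - H(Y) = 1.3863 - 0.6931 = 0.6931 nats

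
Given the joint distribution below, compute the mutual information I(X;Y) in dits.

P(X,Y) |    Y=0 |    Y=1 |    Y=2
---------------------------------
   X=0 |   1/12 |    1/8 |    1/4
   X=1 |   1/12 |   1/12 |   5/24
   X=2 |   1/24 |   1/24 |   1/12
0.0013 dits

Mutual information: I(X;Y) = H(X) + H(Y) - H(X,Y)

Marginals:
P(X) = (11/24, 3/8, 1/6), H(X) = 0.4447 dits
P(Y) = (5/24, 1/4, 13/24), H(Y) = 0.4367 dits

Joint entropy: H(X,Y) = 0.8801 dits

I(X;Y) = 0.4447 + 0.4367 - 0.8801 = 0.0013 dits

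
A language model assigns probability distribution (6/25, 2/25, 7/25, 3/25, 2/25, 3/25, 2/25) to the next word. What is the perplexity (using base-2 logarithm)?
6.1348

Perplexity is 2^H (or exp(H) for natural log).

First, H = -Σ p log p = 2.6170 bits
Perplexity = 2^2.6170 = 6.1348

Interpretation: The model's uncertainty is equivalent to choosing uniformly among 6.1 options.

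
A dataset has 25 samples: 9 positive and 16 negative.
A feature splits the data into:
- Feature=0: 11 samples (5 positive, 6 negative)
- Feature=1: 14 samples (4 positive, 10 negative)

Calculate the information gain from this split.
0.0220 bits

Information Gain = H(Y) - H(Y|Feature)

Before split:
P(positive) = 9/25 = 0.3600
H(Y) = 0.9427 bits

After split:
Feature=0: H = 0.9940 bits (weight = 11/25)
Feature=1: H = 0.8631 bits (weight = 14/25)
H(Y|Feature) = (11/25)×0.9940 + (14/25)×0.8631 = 0.9207 bits

Information Gain = 0.9427 - 0.9207 = 0.0220 bits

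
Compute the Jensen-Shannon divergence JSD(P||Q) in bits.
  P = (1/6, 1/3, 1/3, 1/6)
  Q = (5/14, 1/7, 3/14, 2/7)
0.0747 bits

Jensen-Shannon divergence is:
JSD(P||Q) = 0.5 × D_KL(P||M) + 0.5 × D_KL(Q||M)
where M = 0.5 × (P + Q) is the mixture distribution.

M = 0.5 × (1/6, 1/3, 1/3, 1/6) + 0.5 × (5/14, 1/7, 3/14, 2/7) = (0.261905, 5/21, 0.27381, 0.22619)

D_KL(P||M) = 0.0743 bits
D_KL(Q||M) = 0.0750 bits

JSD(P||Q) = 0.5 × 0.0743 + 0.5 × 0.0750 = 0.0747 bits

Unlike KL divergence, JSD is symmetric and bounded: 0 ≤ JSD ≤ log(2).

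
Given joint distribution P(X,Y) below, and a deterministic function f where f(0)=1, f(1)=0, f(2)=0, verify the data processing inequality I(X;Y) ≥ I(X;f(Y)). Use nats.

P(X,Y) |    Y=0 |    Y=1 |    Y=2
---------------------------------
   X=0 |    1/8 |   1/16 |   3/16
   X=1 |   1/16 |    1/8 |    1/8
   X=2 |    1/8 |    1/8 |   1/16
I(X;Y) = 0.0562, I(X;f(Y)) = 0.0157, inequality holds: 0.0562 ≥ 0.0157

Data Processing Inequality: For any Markov chain X → Y → Z, we have I(X;Y) ≥ I(X;Z).

Here Z = f(Y) is a deterministic function of Y, forming X → Y → Z.

Original I(X;Y) = 0.0562 nats

After applying f:
P(X,Z) where Z=f(Y):
- P(X,Z=0) = P(X,Y=1) + P(X,Y=2)
- P(X,Z=1) = P(X,Y=0)

I(X;Z) = I(X;f(Y)) = 0.0157 nats

Verification: 0.0562 ≥ 0.0157 ✓

Information cannot be created by processing; the function f can only lose information about X.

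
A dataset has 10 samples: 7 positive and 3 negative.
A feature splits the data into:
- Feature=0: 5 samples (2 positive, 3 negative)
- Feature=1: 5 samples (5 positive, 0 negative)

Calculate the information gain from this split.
0.3958 bits

Information Gain = H(Y) - H(Y|Feature)

Before split:
P(positive) = 7/10 = 0.7000
H(Y) = 0.8813 bits

After split:
Feature=0: H = 0.9710 bits (weight = 5/10)
Feature=1: H = 0.0000 bits (weight = 5/10)
H(Y|Feature) = (5/10)×0.9710 + (5/10)×0.0000 = 0.4855 bits

Information Gain = 0.8813 - 0.4855 = 0.3958 bits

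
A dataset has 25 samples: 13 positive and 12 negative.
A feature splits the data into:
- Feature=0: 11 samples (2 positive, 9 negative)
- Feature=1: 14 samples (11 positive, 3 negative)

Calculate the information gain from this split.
0.2781 bits

Information Gain = H(Y) - H(Y|Feature)

Before split:
P(positive) = 13/25 = 0.5200
H(Y) = 0.9988 bits

After split:
Feature=0: H = 0.6840 bits (weight = 11/25)
Feature=1: H = 0.7496 bits (weight = 14/25)
H(Y|Feature) = (11/25)×0.6840 + (14/25)×0.7496 = 0.7208 bits

Information Gain = 0.9988 - 0.7208 = 0.2781 bits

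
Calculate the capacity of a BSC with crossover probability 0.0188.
0.8654 bits

For a binary symmetric channel (BSC) with error probability p:
Capacity C = 1 - H(p) bits per symbol

where H(p) = -p log₂(p) - (1-p) log₂(1-p) is the binary entropy function.

H(0.0188) = 0.1346 bits
C = 1 - 0.1346 = 0.8654 bits per symbol

This means we can reliably transmit up to 0.8654 bits of information per channel use.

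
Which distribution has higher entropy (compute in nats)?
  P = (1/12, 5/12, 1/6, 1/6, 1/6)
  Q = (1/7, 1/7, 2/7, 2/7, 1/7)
Q

Computing entropies in nats:
H(P) = 1.4677
H(Q) = 1.5498

Distribution Q has higher entropy.

Intuition: The distribution closer to uniform (more spread out) has higher entropy.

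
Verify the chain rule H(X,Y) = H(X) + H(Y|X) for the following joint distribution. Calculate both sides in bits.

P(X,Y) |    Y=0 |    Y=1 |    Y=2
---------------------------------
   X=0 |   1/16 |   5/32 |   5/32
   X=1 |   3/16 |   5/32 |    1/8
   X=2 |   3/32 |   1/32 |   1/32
H(X,Y) = 2.9658, H(X) = 1.4615, H(Y|X) = 1.5043 (all in bits)

Chain rule: H(X,Y) = H(X) + H(Y|X)

Left side — joint entropy directly:
H(X,Y) = -Σ p(x,y) log p(x,y) = 2.9658 bits

Right side — compute H(Y|X) from the conditional distributions:
P(X) = (3/8, 15/32, 5/32), so H(X) = 1.4615 bits
H(Y|X) = Σ_x P(X=x) · H(Y|X=x):
  P(Y|X=0) = (1/6, 5/12, 5/12), H(Y|X=0) = 1.4834, weight P(X=0) = 3/8
  P(Y|X=1) = (2/5, 1/3, 4/15), H(Y|X=1) = 1.5656, weight P(X=1) = 15/32
  P(Y|X=2) = (3/5, 1/5, 1/5), H(Y|X=2) = 1.3710, weight P(X=2) = 5/32
H(Y|X) = 1.5043 bits

H(X) + H(Y|X) = 1.4615 + 1.5043 = 2.9658 bits

Both sides equal 2.9658 bits. ✓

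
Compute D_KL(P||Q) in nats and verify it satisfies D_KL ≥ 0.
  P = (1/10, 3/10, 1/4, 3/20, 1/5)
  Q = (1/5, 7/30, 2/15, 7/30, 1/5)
0.0970 nats

KL divergence satisfies the Gibbs inequality: D_KL(P||Q) ≥ 0 for all distributions P, Q.

D_KL(P||Q) = Σ p(x) log(p(x)/q(x))
Term by term:
  x=0: 1/10 × log_e[(1/10)/(1/5)] = -0.0693
  x=1: 3/10 × log_e[(3/10)/(7/30)] = 0.0754
  x=2: 1/4 × log_e[(1/4)/(2/15)] = 0.1572
  x=3: 3/20 × log_e[(3/20)/(7/30)] = -0.0663
  x=4: 1/5 × log_e[(1/5)/(1/5)] = 0.0000
D_KL(P||Q) = 0.0970 nats

D_KL(P||Q) = 0.0970 ≥ 0 ✓

This non-negativity is a fundamental property: relative entropy cannot be negative because it measures how different Q is from P.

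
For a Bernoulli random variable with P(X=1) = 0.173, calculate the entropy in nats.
0.4606 nats

The binary entropy function is:
H(p) = -p log(p) - (1-p) log(1-p)

H(0.173) = -0.173 × log_e(0.173) - 0.827 × log_e(0.827)
H(0.173) = 0.4606 nats

Note: Binary entropy is maximized at p=0.5 (H=1 bit) and minimized at p=0 or p=1 (H=0).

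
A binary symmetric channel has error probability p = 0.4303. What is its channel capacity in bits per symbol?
0.0141 bits

For a binary symmetric channel (BSC) with error probability p:
Capacity C = 1 - H(p) bits per symbol

where H(p) = -p log₂(p) - (1-p) log₂(1-p) is the binary entropy function.

H(0.4303) = 0.9859 bits
C = 1 - 0.9859 = 0.0141 bits per symbol

This means we can reliably transmit up to 0.0141 bits of information per channel use.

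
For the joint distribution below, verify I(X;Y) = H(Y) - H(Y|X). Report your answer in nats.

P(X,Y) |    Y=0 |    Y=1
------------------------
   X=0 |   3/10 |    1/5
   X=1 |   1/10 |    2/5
I(X;Y) = 0.0863 nats

Mutual information has multiple equivalent forms:
- I(X;Y) = H(X) - H(X|Y)
- I(X;Y) = H(Y) - H(Y|X)
- I(X;Y) = H(X) + H(Y) - H(X,Y)

Computing all quantities:
H(X) = 0.6931, H(Y) = 0.6730, H(X,Y) = 1.2799
H(X|Y) = 0.6068, H(Y|X) = 0.5867

Verification:
H(X) - H(X|Y) = 0.6931 - 0.6068 = 0.0863
H(Y) - H(Y|X) = 0.6730 - 0.5867 = 0.0863
H(X) + H(Y) - H(X,Y) = 0.6931 + 0.6730 - 1.2799 = 0.0863

All forms give I(X;Y) = 0.0863 nats. ✓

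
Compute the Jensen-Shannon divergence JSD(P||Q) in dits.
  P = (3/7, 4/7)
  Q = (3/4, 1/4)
0.0237 dits

Jensen-Shannon divergence is:
JSD(P||Q) = 0.5 × D_KL(P||M) + 0.5 × D_KL(Q||M)
where M = 0.5 × (P + Q) is the mixture distribution.

M = 0.5 × (3/7, 4/7) + 0.5 × (3/4, 1/4) = (0.589286, 0.410714)

D_KL(P||M) = 0.0227 dits
D_KL(Q||M) = 0.0247 dits

JSD(P||Q) = 0.5 × 0.0227 + 0.5 × 0.0247 = 0.0237 dits

Unlike KL divergence, JSD is symmetric and bounded: 0 ≤ JSD ≤ log(2).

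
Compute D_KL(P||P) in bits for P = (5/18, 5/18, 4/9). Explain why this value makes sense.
0.0000 bits

KL divergence satisfies the Gibbs inequality: D_KL(P||Q) ≥ 0 for all distributions P, Q.

D_KL(P||Q) = Σ p(x) log(p(x)/q(x))
Each term is p(x) × log_2(p(x)/p(x)) = p(x) × log_2(1) = 0, so the sum is 0.
D_KL(P||Q) = 0.0000 bits

When P = Q, the KL divergence is exactly 0, as there is no 'divergence' between identical distributions.

This non-negativity is a fundamental property: relative entropy cannot be negative because it measures how different Q is from P.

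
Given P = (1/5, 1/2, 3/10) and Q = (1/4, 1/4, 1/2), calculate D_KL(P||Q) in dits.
0.0646 dits

KL divergence: D_KL(P||Q) = Σ p(x) log(p(x)/q(x))

Computing term by term:
  x=0: 1/5 × log_10[(1/5)/(1/4)] = 1/5 × -0.0969 = -0.0194
  x=1: 1/2 × log_10[(1/2)/(1/4)] = 1/2 × 0.3010 = 0.1505
  x=2: 3/10 × log_10[(3/10)/(1/2)] = 3/10 × -0.2218 = -0.0666

D_KL(P||Q) = 0.0646 dits

Note: KL divergence is always non-negative and equals 0 iff P = Q.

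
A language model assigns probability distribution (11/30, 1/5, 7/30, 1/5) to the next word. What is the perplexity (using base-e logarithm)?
3.8621

Perplexity is e^H (or exp(H) for natural log).

First, H = -Σ p log p = 1.3512 nats
Perplexity = e^1.3512 = 3.8621

Interpretation: The model's uncertainty is equivalent to choosing uniformly among 3.9 options.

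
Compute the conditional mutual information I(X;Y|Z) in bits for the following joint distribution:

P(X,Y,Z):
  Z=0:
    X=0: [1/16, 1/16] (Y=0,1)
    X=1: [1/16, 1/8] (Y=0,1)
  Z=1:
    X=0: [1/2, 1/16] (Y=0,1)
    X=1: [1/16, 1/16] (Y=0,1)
0.0684 bits

Conditional mutual information: I(X;Y|Z) = H(X|Z) + H(Y|Z) - H(X,Y|Z)

H(Z) = 0.8960
H(X,Z) = 1.6697 → H(X|Z) = 0.7737
H(Y,Z) = 1.6697 → H(Y|Z) = 0.7737
H(X,Y,Z) = 2.3750 → H(X,Y|Z) = 1.4790

I(X;Y|Z) = 0.7737 + 0.7737 - 1.4790 = 0.0684 bits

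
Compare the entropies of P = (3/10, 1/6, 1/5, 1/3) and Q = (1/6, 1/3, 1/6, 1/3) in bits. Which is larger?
P

Computing entropies in bits:
H(P) = 1.9446
H(Q) = 1.9183

Distribution P has higher entropy.

Intuition: The distribution closer to uniform (more spread out) has higher entropy.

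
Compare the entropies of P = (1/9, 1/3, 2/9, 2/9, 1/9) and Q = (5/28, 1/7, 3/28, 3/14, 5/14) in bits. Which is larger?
P

Computing entropies in bits:
H(P) = 2.1972
H(Q) = 2.1969

Distribution P has higher entropy.

Intuition: The distribution closer to uniform (more spread out) has higher entropy.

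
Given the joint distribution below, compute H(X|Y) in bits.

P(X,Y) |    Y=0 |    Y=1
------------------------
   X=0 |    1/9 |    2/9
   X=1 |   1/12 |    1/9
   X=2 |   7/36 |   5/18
1.4940 bits

Using the chain rule: H(X|Y) = H(X,Y) - H(Y)

First, compute H(X,Y) = 2.4581 bits

Marginal P(Y) = (7/18, 11/18)
H(Y) = 0.9641 bits

H(X|Y) = H(X,Y) - H(Y) = 2.4581 - 0.9641 = 1.4940 bits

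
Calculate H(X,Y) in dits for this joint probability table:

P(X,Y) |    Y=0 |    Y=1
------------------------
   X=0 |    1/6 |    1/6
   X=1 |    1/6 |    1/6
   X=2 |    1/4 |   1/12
0.7592 dits

Joint entropy is H(X,Y) = -Σ_{x,y} p(x,y) log p(x,y).

Summing over all non-zero entries:
H(X,Y) = -[1/6·log_10(1/6) + 1/6·log_10(1/6) + 1/6·log_10(1/6) + 1/6·log_10(1/6) + 1/4·log_10(1/4) + 1/12·log_10(1/12)]
H(X,Y) = 0.7592 dits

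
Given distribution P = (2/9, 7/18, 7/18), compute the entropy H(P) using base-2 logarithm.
1.5420 bits

Shannon entropy is H(X) = -Σ p(x) log p(x).

For P = (2/9, 7/18, 7/18):
H = -2/9 × log_2(2/9) -7/18 × log_2(7/18) -7/18 × log_2(7/18)
H = 1.5420 bits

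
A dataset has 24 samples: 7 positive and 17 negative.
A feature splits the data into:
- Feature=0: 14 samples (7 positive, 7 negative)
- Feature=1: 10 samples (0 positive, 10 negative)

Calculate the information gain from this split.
0.2875 bits

Information Gain = H(Y) - H(Y|Feature)

Before split:
P(positive) = 7/24 = 0.2917
H(Y) = 0.8709 bits

After split:
Feature=0: H = 1.0000 bits (weight = 14/24)
Feature=1: H = 0.0000 bits (weight = 10/24)
H(Y|Feature) = (14/24)×1.0000 + (10/24)×0.0000 = 0.5833 bits

Information Gain = 0.8709 - 0.5833 = 0.2875 bits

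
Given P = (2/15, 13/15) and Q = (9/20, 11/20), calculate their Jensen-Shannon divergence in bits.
0.0912 bits

Jensen-Shannon divergence is:
JSD(P||Q) = 0.5 × D_KL(P||M) + 0.5 × D_KL(Q||M)
where M = 0.5 × (P + Q) is the mixture distribution.

M = 0.5 × (2/15, 13/15) + 0.5 × (9/20, 11/20) = (7/24, 17/24)

D_KL(P||M) = 0.1017 bits
D_KL(Q||M) = 0.0808 bits

JSD(P||Q) = 0.5 × 0.1017 + 0.5 × 0.0808 = 0.0912 bits

Unlike KL divergence, JSD is symmetric and bounded: 0 ≤ JSD ≤ log(2).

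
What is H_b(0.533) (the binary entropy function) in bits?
0.9969 bits

The binary entropy function is:
H(p) = -p log(p) - (1-p) log(1-p)

H(0.533) = -0.533 × log_2(0.533) - 0.467 × log_2(0.467)
H(0.533) = 0.9969 bits

Note: Binary entropy is maximized at p=0.5 (H=1 bit) and minimized at p=0 or p=1 (H=0).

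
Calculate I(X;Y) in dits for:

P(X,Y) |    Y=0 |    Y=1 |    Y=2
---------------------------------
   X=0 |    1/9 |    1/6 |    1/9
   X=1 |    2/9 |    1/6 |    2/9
0.0056 dits

Mutual information: I(X;Y) = H(X) + H(Y) - H(X,Y)

Marginals:
P(X) = (7/18, 11/18), H(X) = 0.2902 dits
P(Y) = (1/3, 1/3, 1/3), H(Y) = 0.4771 dits

Joint entropy: H(X,Y) = 0.7618 dits

I(X;Y) = 0.2902 + 0.4771 - 0.7618 = 0.0056 dits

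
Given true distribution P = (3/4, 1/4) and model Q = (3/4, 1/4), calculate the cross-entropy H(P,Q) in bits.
0.8113 bits

Cross-entropy: H(P,Q) = -Σ p(x) log q(x)

Alternatively: H(P,Q) = H(P) + D_KL(P||Q)
H(P) = 0.8113 bits
D_KL(P||Q) = 0.0000 bits

H(P,Q) = 0.8113 + 0.0000 = 0.8113 bits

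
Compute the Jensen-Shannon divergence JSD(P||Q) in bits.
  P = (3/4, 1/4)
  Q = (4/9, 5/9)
0.0714 bits

Jensen-Shannon divergence is:
JSD(P||Q) = 0.5 × D_KL(P||M) + 0.5 × D_KL(Q||M)
where M = 0.5 × (P + Q) is the mixture distribution.

M = 0.5 × (3/4, 1/4) + 0.5 × (4/9, 5/9) = (0.597222, 0.402778)

D_KL(P||M) = 0.0745 bits
D_KL(Q||M) = 0.0683 bits

JSD(P||Q) = 0.5 × 0.0745 + 0.5 × 0.0683 = 0.0714 bits

Unlike KL divergence, JSD is symmetric and bounded: 0 ≤ JSD ≤ log(2).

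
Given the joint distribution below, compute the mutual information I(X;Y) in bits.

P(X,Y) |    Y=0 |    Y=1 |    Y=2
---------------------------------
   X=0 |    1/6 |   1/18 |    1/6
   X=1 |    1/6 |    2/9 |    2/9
0.0471 bits

Mutual information: I(X;Y) = H(X) + H(Y) - H(X,Y)

Marginals:
P(X) = (7/18, 11/18), H(X) = 0.9641 bits
P(Y) = (1/3, 5/18, 7/18), H(Y) = 1.5715 bits

Joint entropy: H(X,Y) = 2.4886 bits

I(X;Y) = 0.9641 + 1.5715 - 2.4886 = 0.0471 bits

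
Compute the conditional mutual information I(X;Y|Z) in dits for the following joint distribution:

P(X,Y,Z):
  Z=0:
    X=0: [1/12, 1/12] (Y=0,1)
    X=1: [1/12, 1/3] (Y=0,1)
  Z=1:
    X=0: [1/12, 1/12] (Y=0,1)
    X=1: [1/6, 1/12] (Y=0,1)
0.0133 dits

Conditional mutual information: I(X;Y|Z) = H(X|Z) + H(Y|Z) - H(X,Y|Z)

H(Z) = 0.2950
H(X,Z) = 0.5683 → H(X|Z) = 0.2734
H(Y,Z) = 0.5683 → H(Y|Z) = 0.2734
H(X,Y,Z) = 0.8283 → H(X,Y|Z) = 0.5334

I(X;Y|Z) = 0.2734 + 0.2734 - 0.5334 = 0.0133 dits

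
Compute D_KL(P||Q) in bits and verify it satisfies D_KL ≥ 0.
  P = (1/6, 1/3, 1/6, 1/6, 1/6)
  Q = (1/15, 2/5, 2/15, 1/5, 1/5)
0.0986 bits

KL divergence satisfies the Gibbs inequality: D_KL(P||Q) ≥ 0 for all distributions P, Q.

D_KL(P||Q) = Σ p(x) log(p(x)/q(x))
Term by term:
  x=0: 1/6 × log_2[(1/6)/(1/15)] = 0.2203
  x=1: 1/3 × log_2[(1/3)/(2/5)] = -0.0877
  x=2: 1/6 × log_2[(1/6)/(2/15)] = 0.0537
  x=3: 1/6 × log_2[(1/6)/(1/5)] = -0.0438
  x=4: 1/6 × log_2[(1/6)/(1/5)] = -0.0438
D_KL(P||Q) = 0.0986 bits

D_KL(P||Q) = 0.0986 ≥ 0 ✓

This non-negativity is a fundamental property: relative entropy cannot be negative because it measures how different Q is from P.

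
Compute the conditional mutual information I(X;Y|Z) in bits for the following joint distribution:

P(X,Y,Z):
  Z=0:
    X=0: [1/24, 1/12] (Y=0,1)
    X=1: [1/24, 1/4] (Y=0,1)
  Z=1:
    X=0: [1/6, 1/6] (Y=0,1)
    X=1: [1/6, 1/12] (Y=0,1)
0.0253 bits

Conditional mutual information: I(X;Y|Z) = H(X|Z) + H(Y|Z) - H(X,Y|Z)

H(Z) = 0.9799
H(X,Z) = 1.9218 → H(X|Z) = 0.9419
H(Y,Z) = 1.8554 → H(Y|Z) = 0.8755
H(X,Y,Z) = 2.7721 → H(X,Y|Z) = 1.7922

I(X;Y|Z) = 0.9419 + 0.8755 - 1.7922 = 0.0253 bits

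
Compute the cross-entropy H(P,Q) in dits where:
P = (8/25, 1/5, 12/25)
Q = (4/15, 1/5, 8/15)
0.4545 dits

Cross-entropy: H(P,Q) = -Σ p(x) log q(x)

Alternatively: H(P,Q) = H(P) + D_KL(P||Q)
H(P) = 0.4512 dits
D_KL(P||Q) = 0.0034 dits

H(P,Q) = 0.4512 + 0.0034 = 0.4545 dits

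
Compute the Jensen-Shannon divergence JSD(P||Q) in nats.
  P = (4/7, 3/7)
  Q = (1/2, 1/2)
0.0026 nats

Jensen-Shannon divergence is:
JSD(P||Q) = 0.5 × D_KL(P||M) + 0.5 × D_KL(Q||M)
where M = 0.5 × (P + Q) is the mixture distribution.

M = 0.5 × (4/7, 3/7) + 0.5 × (1/2, 1/2) = (15/28, 13/28)

D_KL(P||M) = 0.0026 nats
D_KL(Q||M) = 0.0026 nats

JSD(P||Q) = 0.5 × 0.0026 + 0.5 × 0.0026 = 0.0026 nats

Unlike KL divergence, JSD is symmetric and bounded: 0 ≤ JSD ≤ log(2).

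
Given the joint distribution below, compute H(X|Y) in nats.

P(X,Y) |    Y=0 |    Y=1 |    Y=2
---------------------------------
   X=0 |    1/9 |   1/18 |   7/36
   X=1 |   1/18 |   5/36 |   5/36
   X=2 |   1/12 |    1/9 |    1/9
1.0582 nats

Using the chain rule: H(X|Y) = H(X,Y) - H(Y)

First, compute H(X,Y) = 2.1274 nats

Marginal P(Y) = (1/4, 11/36, 4/9)
H(Y) = 1.0693 nats

H(X|Y) = H(X,Y) - H(Y) = 2.1274 - 1.0693 = 1.0582 nats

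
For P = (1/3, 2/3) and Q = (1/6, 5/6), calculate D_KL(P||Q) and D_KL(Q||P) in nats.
D_KL(P||Q) = 0.0823, D_KL(Q||P) = 0.0704

KL divergence is not symmetric: D_KL(P||Q) ≠ D_KL(Q||P) in general.

D_KL(P||Q) = 0.0823 nats
D_KL(Q||P) = 0.0704 nats

No, they are not equal!

This asymmetry is why KL divergence is not a true distance metric.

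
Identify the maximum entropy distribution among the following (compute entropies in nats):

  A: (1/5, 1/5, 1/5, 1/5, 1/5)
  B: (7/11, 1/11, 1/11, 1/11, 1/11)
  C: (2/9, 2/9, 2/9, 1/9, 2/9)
A

For a discrete distribution over n outcomes, entropy is maximized by the uniform distribution.

Computing entropies:
H(A) = 1.6094 nats
H(B) = 1.1596 nats
H(C) = 1.5811 nats

The uniform distribution (where all probabilities equal 1/5) achieves the maximum entropy of log_e(5) = 1.6094 nats.

Distribution A has the highest entropy.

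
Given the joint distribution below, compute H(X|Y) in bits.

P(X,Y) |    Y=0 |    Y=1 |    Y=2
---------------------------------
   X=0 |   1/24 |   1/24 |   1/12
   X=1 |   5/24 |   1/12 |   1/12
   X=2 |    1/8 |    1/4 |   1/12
1.3623 bits

Using the chain rule: H(X|Y) = H(X,Y) - H(Y)

First, compute H(X,Y) = 2.9235 bits

Marginal P(Y) = (3/8, 3/8, 1/4)
H(Y) = 1.5613 bits

H(X|Y) = H(X,Y) - H(Y) = 2.9235 - 1.5613 = 1.3623 bits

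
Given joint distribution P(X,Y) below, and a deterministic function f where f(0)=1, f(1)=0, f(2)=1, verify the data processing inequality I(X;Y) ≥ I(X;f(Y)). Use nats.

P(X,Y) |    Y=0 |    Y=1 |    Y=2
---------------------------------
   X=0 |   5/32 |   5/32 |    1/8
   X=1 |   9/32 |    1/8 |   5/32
I(X;Y) = 0.0138, I(X;f(Y)) = 0.0110, inequality holds: 0.0138 ≥ 0.0110

Data Processing Inequality: For any Markov chain X → Y → Z, we have I(X;Y) ≥ I(X;Z).

Here Z = f(Y) is a deterministic function of Y, forming X → Y → Z.

Original I(X;Y) = 0.0138 nats

After applying f:
P(X,Z) where Z=f(Y):
- P(X,Z=0) = P(X,Y=1)
- P(X,Z=1) = P(X,Y=0) + P(X,Y=2)

I(X;Z) = I(X;f(Y)) = 0.0110 nats

Verification: 0.0138 ≥ 0.0110 ✓

Information cannot be created by processing; the function f can only lose information about X.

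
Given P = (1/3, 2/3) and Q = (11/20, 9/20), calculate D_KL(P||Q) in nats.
0.0951 nats

KL divergence: D_KL(P||Q) = Σ p(x) log(p(x)/q(x))

Computing term by term:
  x=0: 1/3 × log_e[(1/3)/(11/20)] = 1/3 × -0.5008 = -0.1669
  x=1: 2/3 × log_e[(2/3)/(9/20)] = 2/3 × 0.3930 = 0.2620

D_KL(P||Q) = 0.0951 nats

Note: KL divergence is always non-negative and equals 0 iff P = Q.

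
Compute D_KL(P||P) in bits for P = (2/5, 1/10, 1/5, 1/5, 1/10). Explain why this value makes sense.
0.0000 bits

KL divergence satisfies the Gibbs inequality: D_KL(P||Q) ≥ 0 for all distributions P, Q.

D_KL(P||Q) = Σ p(x) log(p(x)/q(x))
Each term is p(x) × log_2(p(x)/p(x)) = p(x) × log_2(1) = 0, so the sum is 0.
D_KL(P||Q) = 0.0000 bits

When P = Q, the KL divergence is exactly 0, as there is no 'divergence' between identical distributions.

This non-negativity is a fundamental property: relative entropy cannot be negative because it measures how different Q is from P.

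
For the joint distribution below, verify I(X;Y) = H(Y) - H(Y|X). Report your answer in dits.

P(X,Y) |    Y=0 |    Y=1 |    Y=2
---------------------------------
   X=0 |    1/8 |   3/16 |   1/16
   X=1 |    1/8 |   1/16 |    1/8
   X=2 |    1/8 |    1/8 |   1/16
I(X;Y) = 0.0189 dits

Mutual information has multiple equivalent forms:
- I(X;Y) = H(X) - H(X|Y)
- I(X;Y) = H(Y) - H(Y|X)
- I(X;Y) = H(X) + H(Y) - H(X,Y)

Computing all quantities:
H(X) = 0.4755, H(Y) = 0.4700, H(X,Y) = 0.9265
H(X|Y) = 0.4565, H(Y|X) = 0.4511

Verification:
H(X) - H(X|Y) = 0.4755 - 0.4565 = 0.0189
H(Y) - H(Y|X) = 0.4700 - 0.4511 = 0.0189
H(X) + H(Y) - H(X,Y) = 0.4755 + 0.4700 - 0.9265 = 0.0189

All forms give I(X;Y) = 0.0189 dits. ✓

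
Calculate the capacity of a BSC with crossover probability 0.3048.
0.1129 bits

For a binary symmetric channel (BSC) with error probability p:
Capacity C = 1 - H(p) bits per symbol

where H(p) = -p log₂(p) - (1-p) log₂(1-p) is the binary entropy function.

H(0.3048) = 0.8871 bits
C = 1 - 0.8871 = 0.1129 bits per symbol

This means we can reliably transmit up to 0.1129 bits of information per channel use.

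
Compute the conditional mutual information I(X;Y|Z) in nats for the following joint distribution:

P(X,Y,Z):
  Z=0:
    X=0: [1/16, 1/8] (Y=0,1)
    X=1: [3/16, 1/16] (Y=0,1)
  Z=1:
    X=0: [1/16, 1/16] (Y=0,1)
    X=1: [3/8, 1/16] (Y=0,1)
0.0707 nats

Conditional mutual information: I(X;Y|Z) = H(X|Z) + H(Y|Z) - H(X,Y|Z)

H(Z) = 0.6853
H(X,Z) = 1.2820 → H(X|Z) = 0.5967
H(Y,Z) = 1.2820 → H(Y|Z) = 0.5967
H(X,Y,Z) = 1.8080 → H(X,Y|Z) = 1.1227

I(X;Y|Z) = 0.5967 + 0.5967 - 1.1227 = 0.0707 nats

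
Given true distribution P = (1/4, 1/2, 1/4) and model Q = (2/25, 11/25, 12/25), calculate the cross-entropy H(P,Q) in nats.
1.2254 nats

Cross-entropy: H(P,Q) = -Σ p(x) log q(x)

Alternatively: H(P,Q) = H(P) + D_KL(P||Q)
H(P) = 1.0397 nats
D_KL(P||Q) = 0.1857 nats

H(P,Q) = 1.0397 + 0.1857 = 1.2254 nats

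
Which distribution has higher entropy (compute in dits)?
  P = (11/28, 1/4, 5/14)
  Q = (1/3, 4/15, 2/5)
Q

Computing entropies in dits:
H(P) = 0.4696
H(Q) = 0.4713

Distribution Q has higher entropy.

Intuition: The distribution closer to uniform (more spread out) has higher entropy.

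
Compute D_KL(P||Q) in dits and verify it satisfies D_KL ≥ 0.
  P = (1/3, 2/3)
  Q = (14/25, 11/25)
0.0452 dits

KL divergence satisfies the Gibbs inequality: D_KL(P||Q) ≥ 0 for all distributions P, Q.

D_KL(P||Q) = Σ p(x) log(p(x)/q(x))
Term by term:
  x=0: 1/3 × log_10[(1/3)/(14/25)] = -0.0751
  x=1: 2/3 × log_10[(2/3)/(11/25)] = 0.1203
D_KL(P||Q) = 0.0452 dits

D_KL(P||Q) = 0.0452 ≥ 0 ✓

This non-negativity is a fundamental property: relative entropy cannot be negative because it measures how different Q is from P.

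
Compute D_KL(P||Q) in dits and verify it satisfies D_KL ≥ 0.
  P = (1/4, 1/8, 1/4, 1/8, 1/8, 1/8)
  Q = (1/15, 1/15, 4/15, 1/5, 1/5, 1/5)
0.0941 dits

KL divergence satisfies the Gibbs inequality: D_KL(P||Q) ≥ 0 for all distributions P, Q.

D_KL(P||Q) = Σ p(x) log(p(x)/q(x))
Term by term:
  x=0: 1/4 × log_10[(1/4)/(1/15)] = 0.1435
  x=1: 1/8 × log_10[(1/8)/(1/15)] = 0.0341
  x=2: 1/4 × log_10[(1/4)/(4/15)] = -0.0070
  x=3: 1/8 × log_10[(1/8)/(1/5)] = -0.0255
  x=4: 1/8 × log_10[(1/8)/(1/5)] = -0.0255
  x=5: 1/8 × log_10[(1/8)/(1/5)] = -0.0255
D_KL(P||Q) = 0.0941 dits

D_KL(P||Q) = 0.0941 ≥ 0 ✓

This non-negativity is a fundamental property: relative entropy cannot be negative because it measures how different Q is from P.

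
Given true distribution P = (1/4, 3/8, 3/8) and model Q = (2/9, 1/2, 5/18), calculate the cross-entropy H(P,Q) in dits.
0.4848 dits

Cross-entropy: H(P,Q) = -Σ p(x) log q(x)

Alternatively: H(P,Q) = H(P) + D_KL(P||Q)
H(P) = 0.4700 dits
D_KL(P||Q) = 0.0148 dits

H(P,Q) = 0.4700 + 0.0148 = 0.4848 dits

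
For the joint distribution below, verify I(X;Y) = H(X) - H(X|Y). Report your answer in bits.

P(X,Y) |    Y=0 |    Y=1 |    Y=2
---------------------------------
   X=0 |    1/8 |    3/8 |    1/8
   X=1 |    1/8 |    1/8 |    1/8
I(X;Y) = 0.0488 bits

Mutual information has multiple equivalent forms:
- I(X;Y) = H(X) - H(X|Y)
- I(X;Y) = H(Y) - H(Y|X)
- I(X;Y) = H(X) + H(Y) - H(X,Y)

Computing all quantities:
H(X) = 0.9544, H(Y) = 1.5000, H(X,Y) = 2.4056
H(X|Y) = 0.9056, H(Y|X) = 1.4512

Verification:
H(X) - H(X|Y) = 0.9544 - 0.9056 = 0.0488
H(Y) - H(Y|X) = 1.5000 - 1.4512 = 0.0488
H(X) + H(Y) - H(X,Y) = 0.9544 + 1.5000 - 2.4056 = 0.0488

All forms give I(X;Y) = 0.0488 bits. ✓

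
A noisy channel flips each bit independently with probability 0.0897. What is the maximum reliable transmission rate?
0.5645 bits

For a binary symmetric channel (BSC) with error probability p:
Capacity C = 1 - H(p) bits per symbol

where H(p) = -p log₂(p) - (1-p) log₂(1-p) is the binary entropy function.

H(0.0897) = 0.4355 bits
C = 1 - 0.4355 = 0.5645 bits per symbol

This means we can reliably transmit up to 0.5645 bits of information per channel use.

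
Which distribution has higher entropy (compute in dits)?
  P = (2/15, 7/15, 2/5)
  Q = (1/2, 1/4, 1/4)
Q

Computing entropies in dits:
H(P) = 0.4303
H(Q) = 0.4515

Distribution Q has higher entropy.

Intuition: The distribution closer to uniform (more spread out) has higher entropy.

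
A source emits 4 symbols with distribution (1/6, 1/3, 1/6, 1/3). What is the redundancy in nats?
0.0566 nats

Redundancy measures how far a source is from maximum entropy:
R = H_max - H(X)

Maximum entropy for 4 symbols: H_max = log_e(4) = 1.3863 nats
Actual entropy: H(X) = 1.3297 nats
Redundancy: R = 1.3863 - 1.3297 = 0.0566 nats

This redundancy represents potential for compression: the source could be compressed by 0.0566 nats per symbol.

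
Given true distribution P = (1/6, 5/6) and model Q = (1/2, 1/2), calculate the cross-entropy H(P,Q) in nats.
0.6931 nats

Cross-entropy: H(P,Q) = -Σ p(x) log q(x)

Alternatively: H(P,Q) = H(P) + D_KL(P||Q)
H(P) = 0.4506 nats
D_KL(P||Q) = 0.2426 nats

H(P,Q) = 0.4506 + 0.2426 = 0.6931 nats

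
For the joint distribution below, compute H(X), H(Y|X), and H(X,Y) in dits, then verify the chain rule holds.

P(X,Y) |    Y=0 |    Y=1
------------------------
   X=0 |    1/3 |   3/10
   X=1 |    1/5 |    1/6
H(X,Y) = 0.5854, H(X) = 0.2854, H(Y|X) = 0.3000 (all in dits)

Chain rule: H(X,Y) = H(X) + H(Y|X)

Left side — joint entropy directly:
H(X,Y) = -Σ p(x,y) log p(x,y) = 0.5854 dits

Right side — compute H(Y|X) from the conditional distributions:
P(X) = (19/30, 11/30), so H(X) = 0.2854 dits
H(Y|X) = Σ_x P(X=x) · H(Y|X=x):
  P(Y|X=0) = (10/19, 9/19), H(Y|X=0) = 0.3004, weight P(X=0) = 19/30
  P(Y|X=1) = (6/11, 5/11), H(Y|X=1) = 0.2992, weight P(X=1) = 11/30
H(Y|X) = 0.3000 dits

H(X) + H(Y|X) = 0.2854 + 0.3000 = 0.5854 dits

Both sides equal 0.5854 dits. ✓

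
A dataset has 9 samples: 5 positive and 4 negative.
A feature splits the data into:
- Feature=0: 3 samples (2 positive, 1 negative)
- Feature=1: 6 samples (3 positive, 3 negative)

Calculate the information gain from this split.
0.0183 bits

Information Gain = H(Y) - H(Y|Feature)

Before split:
P(positive) = 5/9 = 0.5556
H(Y) = 0.9911 bits

After split:
Feature=0: H = 0.9183 bits (weight = 3/9)
Feature=1: H = 1.0000 bits (weight = 6/9)
H(Y|Feature) = (3/9)×0.9183 + (6/9)×1.0000 = 0.9728 bits

Information Gain = 0.9911 - 0.9728 = 0.0183 bits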